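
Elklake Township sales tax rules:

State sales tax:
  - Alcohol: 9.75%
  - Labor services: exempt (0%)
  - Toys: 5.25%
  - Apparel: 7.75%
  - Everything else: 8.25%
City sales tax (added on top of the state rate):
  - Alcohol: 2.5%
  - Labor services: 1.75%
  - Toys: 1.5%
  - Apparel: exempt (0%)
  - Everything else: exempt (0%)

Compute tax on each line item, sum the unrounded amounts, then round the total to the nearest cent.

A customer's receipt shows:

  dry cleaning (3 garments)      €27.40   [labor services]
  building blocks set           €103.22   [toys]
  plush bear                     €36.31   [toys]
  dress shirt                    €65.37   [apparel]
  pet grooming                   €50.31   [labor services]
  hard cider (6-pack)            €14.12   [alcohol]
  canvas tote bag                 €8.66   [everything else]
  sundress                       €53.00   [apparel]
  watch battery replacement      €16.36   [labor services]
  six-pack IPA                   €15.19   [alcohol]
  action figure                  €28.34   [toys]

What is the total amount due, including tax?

€444.74

Dry cleaning (3 garments) €27.40: labor services → 0% + 1.75% city = 1.75% → €0.4795
Building blocks set €103.22: toys → 5.25% + 1.5% city = 6.75% → €6.96735
Plush bear €36.31: toys → 5.25% + 1.5% city = 6.75% → €2.450925
Dress shirt €65.37: apparel → 7.75% + 0% city = 7.75% → €5.066175
Pet grooming €50.31: labor services → 0% + 1.75% city = 1.75% → €0.880425
Hard cider (6-pack) €14.12: alcohol → 9.75% + 2.5% city = 12.25% → €1.7297
Canvas tote bag €8.66: everything else → 8.25% + 0% city = 8.25% → €0.71445
Sundress €53.00: apparel → 7.75% + 0% city = 7.75% → €4.1075
Watch battery replacement €16.36: labor services → 0% + 1.75% city = 1.75% → €0.2863
Six-pack IPA €15.19: alcohol → 9.75% + 2.5% city = 12.25% → €1.860775
Action figure €28.34: toys → 5.25% + 1.5% city = 6.75% → €1.91295
Subtotal = €418.28; unrounded tax = €26.45605 → €26.46; total due = €444.74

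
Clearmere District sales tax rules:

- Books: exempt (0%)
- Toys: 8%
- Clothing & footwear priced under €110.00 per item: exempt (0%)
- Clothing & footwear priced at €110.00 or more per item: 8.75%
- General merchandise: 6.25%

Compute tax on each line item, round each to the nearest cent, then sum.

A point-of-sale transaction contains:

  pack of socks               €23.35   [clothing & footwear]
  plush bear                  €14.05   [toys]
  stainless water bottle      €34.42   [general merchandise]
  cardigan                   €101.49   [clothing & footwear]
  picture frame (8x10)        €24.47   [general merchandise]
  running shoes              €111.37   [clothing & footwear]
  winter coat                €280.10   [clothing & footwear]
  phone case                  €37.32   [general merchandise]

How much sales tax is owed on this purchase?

€41.38

Pack of socks €23.35: clothing & footwear, under €110.00 → 0% → €0.00
Plush bear €14.05: toys → 8% → €1.12
Stainless water bottle €34.42: general merchandise → 6.25% → €2.15
Cardigan €101.49: clothing & footwear, under €110.00 → 0% → €0.00
Picture frame (8x10) €24.47: general merchandise → 6.25% → €1.53
Running shoes €111.37: clothing & footwear, €110.00 or more → 8.75% → €9.74
Winter coat €280.10: clothing & footwear, €110.00 or more → 8.75% → €24.51
Phone case €37.32: general merchandise → 6.25% → €2.33
Total tax = €1.12 + €2.15 + €1.53 + €9.74 + €24.51 + €2.33 = €41.38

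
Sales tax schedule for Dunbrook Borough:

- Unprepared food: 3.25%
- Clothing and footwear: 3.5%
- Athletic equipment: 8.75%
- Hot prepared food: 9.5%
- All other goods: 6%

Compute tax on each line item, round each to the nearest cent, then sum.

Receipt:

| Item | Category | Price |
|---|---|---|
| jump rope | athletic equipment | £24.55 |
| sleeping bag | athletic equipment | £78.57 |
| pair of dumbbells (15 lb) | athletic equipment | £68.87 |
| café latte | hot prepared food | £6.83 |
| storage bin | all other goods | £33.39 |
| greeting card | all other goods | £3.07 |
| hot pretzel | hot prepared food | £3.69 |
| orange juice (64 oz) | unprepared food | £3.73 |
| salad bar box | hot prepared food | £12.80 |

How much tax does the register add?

£19.57

Jump rope £24.55: athletic equipment → 8.75% → £2.15
Sleeping bag £78.57: athletic equipment → 8.75% → £6.87
Pair of dumbbells (15 lb) £68.87: athletic equipment → 8.75% → £6.03
Café latte £6.83: hot prepared food → 9.5% → £0.65
Storage bin £33.39: all other goods → 6% → £2.00
Greeting card £3.07: all other goods → 6% → £0.18
Hot pretzel £3.69: hot prepared food → 9.5% → £0.35
Orange juice (64 oz) £3.73: unprepared food → 3.25% → £0.12
Salad bar box £12.80: hot prepared food → 9.5% → £1.22
Total tax = £2.15 + £6.87 + £6.03 + £0.65 + £2.00 + £0.18 + £0.35 + £0.12 + £1.22 = £19.57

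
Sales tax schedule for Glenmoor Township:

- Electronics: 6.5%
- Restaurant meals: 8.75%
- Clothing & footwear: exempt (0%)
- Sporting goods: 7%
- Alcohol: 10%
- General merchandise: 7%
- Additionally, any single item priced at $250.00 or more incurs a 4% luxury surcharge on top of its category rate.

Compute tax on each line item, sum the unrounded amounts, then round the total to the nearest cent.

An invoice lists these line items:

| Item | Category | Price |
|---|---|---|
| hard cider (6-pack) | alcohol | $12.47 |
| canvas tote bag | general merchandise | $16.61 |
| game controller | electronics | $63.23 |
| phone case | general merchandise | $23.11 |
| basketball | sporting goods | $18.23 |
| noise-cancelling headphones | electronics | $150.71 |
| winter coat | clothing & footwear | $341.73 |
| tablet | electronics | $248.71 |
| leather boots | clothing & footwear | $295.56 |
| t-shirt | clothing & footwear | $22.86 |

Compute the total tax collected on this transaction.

Hard cider (6-pack) $12.47: alcohol → 10% → $1.247
Canvas tote bag $16.61: general merchandise → 7% → $1.1627
Game controller $63.23: electronics → 6.5% → $4.10995
Phone case $23.11: general merchandise → 7% → $1.6177
Basketball $18.23: sporting goods → 7% → $1.2761
Noise-cancelling headphones $150.71: electronics → 6.5% → $9.79615
Winter coat $341.73: clothing & footwear → 0% + 4% surcharge = 4% → $13.6692
Tablet $248.71: electronics → 6.5% → $16.16615
Leather boots $295.56: clothing & footwear → 0% + 4% surcharge = 4% → $11.8224
T-shirt $22.86: clothing & footwear → 0% → $0.00
Unrounded tax sum = $60.86735 → $60.87

$60.87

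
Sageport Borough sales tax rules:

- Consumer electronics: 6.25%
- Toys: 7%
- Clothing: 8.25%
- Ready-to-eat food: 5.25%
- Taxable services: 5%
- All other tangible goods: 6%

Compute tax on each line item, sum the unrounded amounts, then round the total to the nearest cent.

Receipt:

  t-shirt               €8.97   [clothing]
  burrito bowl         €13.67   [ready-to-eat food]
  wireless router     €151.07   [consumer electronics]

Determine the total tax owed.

€10.90

T-shirt €8.97: clothing → 8.25% → €0.740025
Burrito bowl €13.67: ready-to-eat food → 5.25% → €0.717675
Wireless router €151.07: consumer electronics → 6.25% → €9.441875
Unrounded tax sum = €10.899575 → €10.90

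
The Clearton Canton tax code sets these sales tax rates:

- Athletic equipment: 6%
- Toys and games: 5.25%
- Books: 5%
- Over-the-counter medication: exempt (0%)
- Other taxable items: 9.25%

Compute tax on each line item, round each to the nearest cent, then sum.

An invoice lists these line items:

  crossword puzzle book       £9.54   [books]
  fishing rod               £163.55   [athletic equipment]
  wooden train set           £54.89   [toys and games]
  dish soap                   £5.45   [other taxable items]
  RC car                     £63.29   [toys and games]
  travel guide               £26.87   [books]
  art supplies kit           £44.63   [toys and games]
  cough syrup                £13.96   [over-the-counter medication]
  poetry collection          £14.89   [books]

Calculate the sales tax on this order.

£21.41

Crossword puzzle book £9.54: books → 5% → £0.48
Fishing rod £163.55: athletic equipment → 6% → £9.81
Wooden train set £54.89: toys and games → 5.25% → £2.88
Dish soap £5.45: other taxable items → 9.25% → £0.50
RC car £63.29: toys and games → 5.25% → £3.32
Travel guide £26.87: books → 5% → £1.34
Art supplies kit £44.63: toys and games → 5.25% → £2.34
Cough syrup £13.96: over-the-counter medication → 0% → £0.00
Poetry collection £14.89: books → 5% → £0.74
Total tax = £0.48 + £9.81 + £2.88 + £0.50 + £3.32 + £1.34 + £2.34 + £0.74 = £21.41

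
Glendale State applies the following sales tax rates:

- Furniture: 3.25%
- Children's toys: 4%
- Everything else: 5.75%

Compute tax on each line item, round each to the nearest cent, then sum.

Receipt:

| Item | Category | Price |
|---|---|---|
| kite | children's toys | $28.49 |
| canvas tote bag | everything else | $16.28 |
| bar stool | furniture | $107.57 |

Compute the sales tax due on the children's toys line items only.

$1.14

Kite $28.49: children's toys → 4% → $1.14
Tax on children's toys = $1.14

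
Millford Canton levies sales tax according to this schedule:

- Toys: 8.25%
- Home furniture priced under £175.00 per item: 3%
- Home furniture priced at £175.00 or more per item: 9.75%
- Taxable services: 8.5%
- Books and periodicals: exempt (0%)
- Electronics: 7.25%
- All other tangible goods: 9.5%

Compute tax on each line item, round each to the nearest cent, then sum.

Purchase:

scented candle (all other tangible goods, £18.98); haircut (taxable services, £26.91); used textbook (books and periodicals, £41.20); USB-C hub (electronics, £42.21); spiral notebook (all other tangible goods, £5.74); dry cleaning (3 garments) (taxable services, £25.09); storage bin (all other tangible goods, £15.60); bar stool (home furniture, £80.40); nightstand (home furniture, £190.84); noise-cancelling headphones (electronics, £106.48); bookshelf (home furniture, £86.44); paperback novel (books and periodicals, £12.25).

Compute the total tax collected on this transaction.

Scented candle £18.98: all other tangible goods → 9.5% → £1.80
Haircut £26.91: taxable services → 8.5% → £2.29
Used textbook £41.20: books and periodicals → 0% → £0.00
USB-C hub £42.21: electronics → 7.25% → £3.06
Spiral notebook £5.74: all other tangible goods → 9.5% → £0.55
Dry cleaning (3 garments) £25.09: taxable services → 8.5% → £2.13
Storage bin £15.60: all other tangible goods → 9.5% → £1.48
Bar stool £80.40: home furniture, under £175.00 → 3% → £2.41
Nightstand £190.84: home furniture, £175.00 or more → 9.75% → £18.61
Noise-cancelling headphones £106.48: electronics → 7.25% → £7.72
Bookshelf £86.44: home furniture, under £175.00 → 3% → £2.59
Paperback novel £12.25: books and periodicals → 0% → £0.00
Total tax = £1.80 + £2.29 + £3.06 + £0.55 + £2.13 + £1.48 + £2.41 + £18.61 + £7.72 + £2.59 = £42.64

£42.64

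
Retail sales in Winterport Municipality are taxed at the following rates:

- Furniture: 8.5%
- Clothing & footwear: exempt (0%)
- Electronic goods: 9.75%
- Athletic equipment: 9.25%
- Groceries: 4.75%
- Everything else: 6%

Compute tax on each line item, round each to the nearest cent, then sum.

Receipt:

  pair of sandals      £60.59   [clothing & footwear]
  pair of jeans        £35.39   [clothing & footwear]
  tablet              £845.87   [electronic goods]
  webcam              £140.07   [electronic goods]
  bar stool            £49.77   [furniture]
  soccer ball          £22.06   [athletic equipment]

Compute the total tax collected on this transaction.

Pair of sandals £60.59: clothing & footwear → 0% → £0.00
Pair of jeans £35.39: clothing & footwear → 0% → £0.00
Tablet £845.87: electronic goods → 9.75% → £82.47
Webcam £140.07: electronic goods → 9.75% → £13.66
Bar stool £49.77: furniture → 8.5% → £4.23
Soccer ball £22.06: athletic equipment → 9.25% → £2.04
Total tax = £82.47 + £13.66 + £4.23 + £2.04 = £102.40

£102.40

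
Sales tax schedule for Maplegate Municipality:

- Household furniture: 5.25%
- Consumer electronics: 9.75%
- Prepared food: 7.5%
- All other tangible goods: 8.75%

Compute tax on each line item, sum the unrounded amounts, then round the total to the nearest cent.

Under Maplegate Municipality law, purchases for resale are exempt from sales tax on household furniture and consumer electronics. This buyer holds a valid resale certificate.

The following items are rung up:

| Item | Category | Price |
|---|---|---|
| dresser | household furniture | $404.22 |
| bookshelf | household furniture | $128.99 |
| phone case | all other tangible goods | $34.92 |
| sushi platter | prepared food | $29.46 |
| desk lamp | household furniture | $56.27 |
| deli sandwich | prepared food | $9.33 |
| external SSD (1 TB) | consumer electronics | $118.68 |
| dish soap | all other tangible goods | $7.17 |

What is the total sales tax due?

Dresser $404.22: household furniture, buyer-exempt → 0% → $0.00
Bookshelf $128.99: household furniture, buyer-exempt → 0% → $0.00
Phone case $34.92: all other tangible goods → 8.75% → $3.0555
Sushi platter $29.46: prepared food → 7.5% → $2.2095
Desk lamp $56.27: household furniture, buyer-exempt → 0% → $0.00
Deli sandwich $9.33: prepared food → 7.5% → $0.69975
External SSD (1 TB) $118.68: consumer electronics, buyer-exempt → 0% → $0.00
Dish soap $7.17: all other tangible goods → 8.75% → $0.627375
Unrounded tax sum = $6.592125 → $6.59

$6.59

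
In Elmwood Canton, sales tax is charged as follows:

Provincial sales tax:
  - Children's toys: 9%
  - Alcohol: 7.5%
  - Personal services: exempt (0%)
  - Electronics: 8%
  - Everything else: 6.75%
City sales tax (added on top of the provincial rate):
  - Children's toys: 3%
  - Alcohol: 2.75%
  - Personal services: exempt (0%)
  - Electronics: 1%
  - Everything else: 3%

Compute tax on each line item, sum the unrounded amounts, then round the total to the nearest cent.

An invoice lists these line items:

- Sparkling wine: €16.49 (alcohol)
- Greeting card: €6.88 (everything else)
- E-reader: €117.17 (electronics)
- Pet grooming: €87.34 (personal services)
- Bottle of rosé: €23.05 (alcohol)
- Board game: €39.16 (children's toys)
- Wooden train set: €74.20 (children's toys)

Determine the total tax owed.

Sparkling wine €16.49: alcohol → 7.5% + 2.75% city = 10.25% → €1.690225
Greeting card €6.88: everything else → 6.75% + 3% city = 9.75% → €0.6708
E-reader €117.17: electronics → 8% + 1% city = 9% → €10.5453
Pet grooming €87.34: personal services → 0% + 0% city = 0% → €0.00
Bottle of rosé €23.05: alcohol → 7.5% + 2.75% city = 10.25% → €2.362625
Board game €39.16: children's toys → 9% + 3% city = 12% → €4.6992
Wooden train set €74.20: children's toys → 9% + 3% city = 12% → €8.904
Unrounded tax sum = €28.87215 → €28.87

€28.87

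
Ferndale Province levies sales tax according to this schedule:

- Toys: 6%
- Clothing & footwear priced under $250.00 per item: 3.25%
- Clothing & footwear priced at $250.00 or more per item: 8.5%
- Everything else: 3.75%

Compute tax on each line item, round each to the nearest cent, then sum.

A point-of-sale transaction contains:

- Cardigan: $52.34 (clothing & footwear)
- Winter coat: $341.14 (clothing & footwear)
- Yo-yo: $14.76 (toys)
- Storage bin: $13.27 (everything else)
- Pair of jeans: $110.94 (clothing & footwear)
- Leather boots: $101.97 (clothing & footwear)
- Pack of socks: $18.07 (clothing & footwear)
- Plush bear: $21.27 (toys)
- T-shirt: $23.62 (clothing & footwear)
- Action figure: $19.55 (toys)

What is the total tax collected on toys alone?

Yo-yo $14.76: toys → 6% → $0.89
Plush bear $21.27: toys → 6% → $1.28
Action figure $19.55: toys → 6% → $1.17
Tax on toys = $0.89 + $1.28 + $1.17 = $3.34

$3.34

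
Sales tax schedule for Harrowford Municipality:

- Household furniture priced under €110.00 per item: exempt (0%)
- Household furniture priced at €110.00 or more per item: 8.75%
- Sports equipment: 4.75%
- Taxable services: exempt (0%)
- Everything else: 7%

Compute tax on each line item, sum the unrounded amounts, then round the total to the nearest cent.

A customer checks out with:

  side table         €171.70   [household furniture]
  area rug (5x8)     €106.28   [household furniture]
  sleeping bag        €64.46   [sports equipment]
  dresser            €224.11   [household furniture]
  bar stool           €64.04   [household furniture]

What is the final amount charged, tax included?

€668.29

Side table €171.70: household furniture, €110.00 or more → 8.75% → €15.02375
Area rug (5x8) €106.28: household furniture, under €110.00 → 0% → €0.00
Sleeping bag €64.46: sports equipment → 4.75% → €3.06185
Dresser €224.11: household furniture, €110.00 or more → 8.75% → €19.609625
Bar stool €64.04: household furniture, under €110.00 → 0% → €0.00
Subtotal = €630.59; unrounded tax = €37.695225 → €37.70; total due = €668.29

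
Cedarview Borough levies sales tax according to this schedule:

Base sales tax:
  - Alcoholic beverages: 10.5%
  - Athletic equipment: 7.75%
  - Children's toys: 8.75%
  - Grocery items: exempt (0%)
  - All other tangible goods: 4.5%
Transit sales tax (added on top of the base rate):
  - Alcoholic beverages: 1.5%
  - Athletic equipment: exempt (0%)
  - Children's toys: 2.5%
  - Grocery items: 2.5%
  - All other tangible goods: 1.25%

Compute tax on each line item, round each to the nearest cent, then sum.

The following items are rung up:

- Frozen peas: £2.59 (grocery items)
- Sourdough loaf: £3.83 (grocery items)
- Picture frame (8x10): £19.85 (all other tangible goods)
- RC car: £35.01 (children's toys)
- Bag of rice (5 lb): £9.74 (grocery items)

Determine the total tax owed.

£5.48

Frozen peas £2.59: grocery items → 0% + 2.5% transit = 2.5% → £0.06
Sourdough loaf £3.83: grocery items → 0% + 2.5% transit = 2.5% → £0.10
Picture frame (8x10) £19.85: all other tangible goods → 4.5% + 1.25% transit = 5.75% → £1.14
RC car £35.01: children's toys → 8.75% + 2.5% transit = 11.25% → £3.94
Bag of rice (5 lb) £9.74: grocery items → 0% + 2.5% transit = 2.5% → £0.24
Total tax = £0.06 + £0.10 + £1.14 + £3.94 + £0.24 = £5.48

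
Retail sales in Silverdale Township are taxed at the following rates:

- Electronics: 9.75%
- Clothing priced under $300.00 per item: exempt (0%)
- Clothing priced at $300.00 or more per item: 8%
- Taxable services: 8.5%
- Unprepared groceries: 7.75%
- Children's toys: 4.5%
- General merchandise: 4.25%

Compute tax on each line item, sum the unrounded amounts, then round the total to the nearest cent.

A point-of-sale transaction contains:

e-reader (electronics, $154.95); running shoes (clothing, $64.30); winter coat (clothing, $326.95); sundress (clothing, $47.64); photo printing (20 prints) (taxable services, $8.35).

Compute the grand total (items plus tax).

$644.16

E-reader $154.95: electronics → 9.75% → $15.107625
Running shoes $64.30: clothing, under $300.00 → 0% → $0.00
Winter coat $326.95: clothing, $300.00 or more → 8% → $26.156
Sundress $47.64: clothing, under $300.00 → 0% → $0.00
Photo printing (20 prints) $8.35: taxable services → 8.5% → $0.70975
Subtotal = $602.19; unrounded tax = $41.973375 → $41.97; total due = $644.16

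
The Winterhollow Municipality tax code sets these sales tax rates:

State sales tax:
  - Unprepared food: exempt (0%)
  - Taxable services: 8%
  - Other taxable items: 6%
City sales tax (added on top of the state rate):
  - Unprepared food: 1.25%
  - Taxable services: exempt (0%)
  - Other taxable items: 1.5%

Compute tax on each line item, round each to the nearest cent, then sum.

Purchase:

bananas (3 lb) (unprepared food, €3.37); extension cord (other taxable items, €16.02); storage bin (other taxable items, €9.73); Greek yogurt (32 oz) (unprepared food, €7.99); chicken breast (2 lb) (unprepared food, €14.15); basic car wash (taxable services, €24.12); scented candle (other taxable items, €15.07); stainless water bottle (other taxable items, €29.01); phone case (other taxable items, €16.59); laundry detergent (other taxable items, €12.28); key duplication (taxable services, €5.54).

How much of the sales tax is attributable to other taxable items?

€7.40

Extension cord €16.02: other taxable items → 6% + 1.5% city = 7.5% → €1.20
Storage bin €9.73: other taxable items → 6% + 1.5% city = 7.5% → €0.73
Scented candle €15.07: other taxable items → 6% + 1.5% city = 7.5% → €1.13
Stainless water bottle €29.01: other taxable items → 6% + 1.5% city = 7.5% → €2.18
Phone case €16.59: other taxable items → 6% + 1.5% city = 7.5% → €1.24
Laundry detergent €12.28: other taxable items → 6% + 1.5% city = 7.5% → €0.92
Tax on other taxable items = €1.20 + €0.73 + €1.13 + €2.18 + €1.24 + €0.92 = €7.40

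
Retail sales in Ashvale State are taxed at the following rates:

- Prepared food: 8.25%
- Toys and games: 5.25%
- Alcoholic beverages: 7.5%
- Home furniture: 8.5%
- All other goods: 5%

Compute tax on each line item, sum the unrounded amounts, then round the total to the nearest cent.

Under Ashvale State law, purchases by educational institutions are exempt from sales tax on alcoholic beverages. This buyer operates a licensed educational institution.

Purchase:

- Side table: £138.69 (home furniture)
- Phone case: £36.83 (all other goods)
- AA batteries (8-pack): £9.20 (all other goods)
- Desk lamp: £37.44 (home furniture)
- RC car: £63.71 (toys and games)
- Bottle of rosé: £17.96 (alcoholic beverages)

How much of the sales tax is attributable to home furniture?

Side table £138.69: home furniture → 8.5% → £11.78865
Desk lamp £37.44: home furniture → 8.5% → £3.1824
Tax on home furniture: unrounded sum = £14.97105 → £14.97

£14.97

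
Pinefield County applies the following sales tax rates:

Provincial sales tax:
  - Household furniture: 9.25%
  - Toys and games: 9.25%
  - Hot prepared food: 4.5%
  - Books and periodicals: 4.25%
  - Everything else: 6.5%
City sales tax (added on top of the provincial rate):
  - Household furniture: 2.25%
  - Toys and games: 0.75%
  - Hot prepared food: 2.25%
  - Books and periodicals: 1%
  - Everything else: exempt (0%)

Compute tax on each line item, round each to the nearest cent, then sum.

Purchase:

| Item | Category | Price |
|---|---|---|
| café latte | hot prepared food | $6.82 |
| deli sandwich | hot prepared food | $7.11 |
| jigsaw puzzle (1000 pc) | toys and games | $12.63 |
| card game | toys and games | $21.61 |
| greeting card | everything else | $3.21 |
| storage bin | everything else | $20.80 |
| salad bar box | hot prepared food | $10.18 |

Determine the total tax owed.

$6.61

Café latte $6.82: hot prepared food → 4.5% + 2.25% city = 6.75% → $0.46
Deli sandwich $7.11: hot prepared food → 4.5% + 2.25% city = 6.75% → $0.48
Jigsaw puzzle (1000 pc) $12.63: toys and games → 9.25% + 0.75% city = 10% → $1.26
Card game $21.61: toys and games → 9.25% + 0.75% city = 10% → $2.16
Greeting card $3.21: everything else → 6.5% + 0% city = 6.5% → $0.21
Storage bin $20.80: everything else → 6.5% + 0% city = 6.5% → $1.35
Salad bar box $10.18: hot prepared food → 4.5% + 2.25% city = 6.75% → $0.69
Total tax = $0.46 + $0.48 + $1.26 + $2.16 + $0.21 + $1.35 + $0.69 = $6.61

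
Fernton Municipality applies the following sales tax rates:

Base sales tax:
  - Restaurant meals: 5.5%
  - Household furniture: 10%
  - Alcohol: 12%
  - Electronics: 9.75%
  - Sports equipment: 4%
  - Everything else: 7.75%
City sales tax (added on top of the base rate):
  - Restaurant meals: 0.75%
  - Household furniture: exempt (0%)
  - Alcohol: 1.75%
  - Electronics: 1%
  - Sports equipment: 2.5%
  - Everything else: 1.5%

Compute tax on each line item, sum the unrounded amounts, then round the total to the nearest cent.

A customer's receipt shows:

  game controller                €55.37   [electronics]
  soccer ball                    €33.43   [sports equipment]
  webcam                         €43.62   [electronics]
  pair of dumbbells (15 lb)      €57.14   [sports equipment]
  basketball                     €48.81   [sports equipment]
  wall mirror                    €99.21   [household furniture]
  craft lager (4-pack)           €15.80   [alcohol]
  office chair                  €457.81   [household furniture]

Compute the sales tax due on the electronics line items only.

€10.64

Game controller €55.37: electronics → 9.75% + 1% city = 10.75% → €5.952275
Webcam €43.62: electronics → 9.75% + 1% city = 10.75% → €4.68915
Tax on electronics: unrounded sum = €10.641425 → €10.64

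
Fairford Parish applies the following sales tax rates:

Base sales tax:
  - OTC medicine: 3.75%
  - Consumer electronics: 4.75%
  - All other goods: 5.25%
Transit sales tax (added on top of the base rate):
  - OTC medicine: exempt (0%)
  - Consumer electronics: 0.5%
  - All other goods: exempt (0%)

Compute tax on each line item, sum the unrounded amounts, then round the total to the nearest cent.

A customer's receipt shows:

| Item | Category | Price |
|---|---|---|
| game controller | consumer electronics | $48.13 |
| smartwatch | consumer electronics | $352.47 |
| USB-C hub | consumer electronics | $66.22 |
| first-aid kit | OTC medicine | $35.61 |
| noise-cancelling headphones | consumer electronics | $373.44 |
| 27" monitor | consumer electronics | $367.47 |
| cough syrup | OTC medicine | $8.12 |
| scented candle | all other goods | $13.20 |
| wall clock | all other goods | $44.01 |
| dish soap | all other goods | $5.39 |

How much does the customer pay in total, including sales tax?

$1382.39

Game controller $48.13: consumer electronics → 4.75% + 0.5% transit = 5.25% → $2.526825
Smartwatch $352.47: consumer electronics → 4.75% + 0.5% transit = 5.25% → $18.504675
USB-C hub $66.22: consumer electronics → 4.75% + 0.5% transit = 5.25% → $3.47655
First-aid kit $35.61: OTC medicine → 3.75% + 0% transit = 3.75% → $1.335375
Noise-cancelling headphones $373.44: consumer electronics → 4.75% + 0.5% transit = 5.25% → $19.6056
27" monitor $367.47: consumer electronics → 4.75% + 0.5% transit = 5.25% → $19.292175
Cough syrup $8.12: OTC medicine → 3.75% + 0% transit = 3.75% → $0.3045
Scented candle $13.20: all other goods → 5.25% + 0% transit = 5.25% → $0.693
Wall clock $44.01: all other goods → 5.25% + 0% transit = 5.25% → $2.310525
Dish soap $5.39: all other goods → 5.25% + 0% transit = 5.25% → $0.282975
Subtotal = $1314.06; unrounded tax = $68.3322 → $68.33; total due = $1382.39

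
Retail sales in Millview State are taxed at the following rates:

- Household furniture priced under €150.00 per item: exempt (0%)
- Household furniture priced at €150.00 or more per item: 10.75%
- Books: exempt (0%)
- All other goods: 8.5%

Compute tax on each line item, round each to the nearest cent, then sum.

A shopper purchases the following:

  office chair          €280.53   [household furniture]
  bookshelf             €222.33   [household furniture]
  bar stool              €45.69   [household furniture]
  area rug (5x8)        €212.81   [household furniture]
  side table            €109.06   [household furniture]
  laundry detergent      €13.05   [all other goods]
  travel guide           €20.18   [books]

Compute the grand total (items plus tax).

Office chair €280.53: household furniture, €150.00 or more → 10.75% → €30.16
Bookshelf €222.33: household furniture, €150.00 or more → 10.75% → €23.90
Bar stool €45.69: household furniture, under €150.00 → 0% → €0.00
Area rug (5x8) €212.81: household furniture, €150.00 or more → 10.75% → €22.88
Side table €109.06: household furniture, under €150.00 → 0% → €0.00
Laundry detergent €13.05: all other goods → 8.5% → €1.11
Travel guide €20.18: books → 0% → €0.00
Subtotal = €903.65; tax = €78.05; total due = €981.70

€981.70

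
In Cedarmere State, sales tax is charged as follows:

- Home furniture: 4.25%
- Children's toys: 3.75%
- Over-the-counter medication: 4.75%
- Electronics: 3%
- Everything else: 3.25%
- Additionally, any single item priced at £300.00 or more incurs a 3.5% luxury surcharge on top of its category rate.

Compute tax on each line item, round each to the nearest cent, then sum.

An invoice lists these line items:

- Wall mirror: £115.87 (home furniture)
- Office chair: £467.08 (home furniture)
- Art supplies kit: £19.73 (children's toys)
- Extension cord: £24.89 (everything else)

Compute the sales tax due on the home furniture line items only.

Wall mirror £115.87: home furniture → 4.25% → £4.92
Office chair £467.08: home furniture → 4.25% + 3.5% surcharge = 7.75% → £36.20
Tax on home furniture = £4.92 + £36.20 = £41.12

£41.12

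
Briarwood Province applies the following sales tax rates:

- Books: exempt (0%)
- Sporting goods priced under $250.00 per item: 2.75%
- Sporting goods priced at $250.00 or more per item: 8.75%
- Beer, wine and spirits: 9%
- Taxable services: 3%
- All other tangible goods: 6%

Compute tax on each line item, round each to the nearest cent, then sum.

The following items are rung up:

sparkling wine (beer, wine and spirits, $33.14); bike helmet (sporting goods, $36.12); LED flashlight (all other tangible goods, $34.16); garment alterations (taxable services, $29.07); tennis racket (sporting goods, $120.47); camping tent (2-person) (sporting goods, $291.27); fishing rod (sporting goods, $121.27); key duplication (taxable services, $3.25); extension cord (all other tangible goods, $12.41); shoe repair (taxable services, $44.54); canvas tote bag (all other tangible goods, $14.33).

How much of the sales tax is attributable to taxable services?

Garment alterations $29.07: taxable services → 3% → $0.87
Key duplication $3.25: taxable services → 3% → $0.10
Shoe repair $44.54: taxable services → 3% → $1.34
Tax on taxable services = $0.87 + $0.10 + $1.34 = $2.31

$2.31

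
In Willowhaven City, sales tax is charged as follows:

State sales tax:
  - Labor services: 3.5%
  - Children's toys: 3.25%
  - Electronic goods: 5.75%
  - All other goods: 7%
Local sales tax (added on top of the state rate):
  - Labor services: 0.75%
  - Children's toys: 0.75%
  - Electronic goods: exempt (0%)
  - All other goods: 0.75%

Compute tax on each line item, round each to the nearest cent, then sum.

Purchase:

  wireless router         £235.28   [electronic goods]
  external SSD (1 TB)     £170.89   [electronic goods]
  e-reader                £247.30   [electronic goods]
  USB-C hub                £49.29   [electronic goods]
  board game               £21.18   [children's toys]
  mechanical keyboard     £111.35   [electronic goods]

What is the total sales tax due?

Wireless router £235.28: electronic goods → 5.75% + 0% local = 5.75% → £13.53
External SSD (1 TB) £170.89: electronic goods → 5.75% + 0% local = 5.75% → £9.83
E-reader £247.30: electronic goods → 5.75% + 0% local = 5.75% → £14.22
USB-C hub £49.29: electronic goods → 5.75% + 0% local = 5.75% → £2.83
Board game £21.18: children's toys → 3.25% + 0.75% local = 4% → £0.85
Mechanical keyboard £111.35: electronic goods → 5.75% + 0% local = 5.75% → £6.40
Total tax = £13.53 + £9.83 + £14.22 + £2.83 + £0.85 + £6.40 = £47.66

£47.66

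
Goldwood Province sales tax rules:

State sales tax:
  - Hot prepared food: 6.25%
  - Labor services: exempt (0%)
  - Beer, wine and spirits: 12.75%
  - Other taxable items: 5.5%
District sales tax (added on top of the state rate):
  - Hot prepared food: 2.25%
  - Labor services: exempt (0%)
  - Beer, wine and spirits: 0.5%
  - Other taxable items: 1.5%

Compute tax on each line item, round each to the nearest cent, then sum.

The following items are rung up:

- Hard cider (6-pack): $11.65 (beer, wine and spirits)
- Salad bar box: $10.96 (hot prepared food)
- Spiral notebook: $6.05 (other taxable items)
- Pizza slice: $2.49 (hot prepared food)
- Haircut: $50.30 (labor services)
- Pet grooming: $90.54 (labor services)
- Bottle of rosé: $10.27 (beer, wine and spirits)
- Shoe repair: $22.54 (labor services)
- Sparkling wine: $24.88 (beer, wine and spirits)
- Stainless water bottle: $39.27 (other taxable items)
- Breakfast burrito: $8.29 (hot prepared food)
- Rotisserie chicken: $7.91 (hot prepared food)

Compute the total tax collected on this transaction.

$11.88

Hard cider (6-pack) $11.65: beer, wine and spirits → 12.75% + 0.5% district = 13.25% → $1.54
Salad bar box $10.96: hot prepared food → 6.25% + 2.25% district = 8.5% → $0.93
Spiral notebook $6.05: other taxable items → 5.5% + 1.5% district = 7% → $0.42
Pizza slice $2.49: hot prepared food → 6.25% + 2.25% district = 8.5% → $0.21
Haircut $50.30: labor services → 0% + 0% district = 0% → $0.00
Pet grooming $90.54: labor services → 0% + 0% district = 0% → $0.00
Bottle of rosé $10.27: beer, wine and spirits → 12.75% + 0.5% district = 13.25% → $1.36
Shoe repair $22.54: labor services → 0% + 0% district = 0% → $0.00
Sparkling wine $24.88: beer, wine and spirits → 12.75% + 0.5% district = 13.25% → $3.30
Stainless water bottle $39.27: other taxable items → 5.5% + 1.5% district = 7% → $2.75
Breakfast burrito $8.29: hot prepared food → 6.25% + 2.25% district = 8.5% → $0.70
Rotisserie chicken $7.91: hot prepared food → 6.25% + 2.25% district = 8.5% → $0.67
Total tax = $1.54 + $0.93 + $0.42 + $0.21 + $1.36 + $3.30 + $2.75 + $0.70 + $0.67 = $11.88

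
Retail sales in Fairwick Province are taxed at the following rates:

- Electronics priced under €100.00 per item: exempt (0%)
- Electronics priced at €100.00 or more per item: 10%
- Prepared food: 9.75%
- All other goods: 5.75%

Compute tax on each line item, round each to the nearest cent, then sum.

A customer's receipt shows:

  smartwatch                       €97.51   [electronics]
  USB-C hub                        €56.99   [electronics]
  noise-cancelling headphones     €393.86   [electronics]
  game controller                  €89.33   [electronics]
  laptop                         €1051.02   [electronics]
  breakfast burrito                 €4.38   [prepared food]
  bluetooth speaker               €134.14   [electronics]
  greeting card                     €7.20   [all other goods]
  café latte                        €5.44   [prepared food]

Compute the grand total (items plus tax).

Smartwatch €97.51: electronics, under €100.00 → 0% → €0.00
USB-C hub €56.99: electronics, under €100.00 → 0% → €0.00
Noise-cancelling headphones €393.86: electronics, €100.00 or more → 10% → €39.39
Game controller €89.33: electronics, under €100.00 → 0% → €0.00
Laptop €1051.02: electronics, €100.00 or more → 10% → €105.10
Breakfast burrito €4.38: prepared food → 9.75% → €0.43
Bluetooth speaker €134.14: electronics, €100.00 or more → 10% → €13.41
Greeting card €7.20: all other goods → 5.75% → €0.41
Café latte €5.44: prepared food → 9.75% → €0.53
Subtotal = €1839.87; tax = €159.27; total due = €1999.14

€1999.14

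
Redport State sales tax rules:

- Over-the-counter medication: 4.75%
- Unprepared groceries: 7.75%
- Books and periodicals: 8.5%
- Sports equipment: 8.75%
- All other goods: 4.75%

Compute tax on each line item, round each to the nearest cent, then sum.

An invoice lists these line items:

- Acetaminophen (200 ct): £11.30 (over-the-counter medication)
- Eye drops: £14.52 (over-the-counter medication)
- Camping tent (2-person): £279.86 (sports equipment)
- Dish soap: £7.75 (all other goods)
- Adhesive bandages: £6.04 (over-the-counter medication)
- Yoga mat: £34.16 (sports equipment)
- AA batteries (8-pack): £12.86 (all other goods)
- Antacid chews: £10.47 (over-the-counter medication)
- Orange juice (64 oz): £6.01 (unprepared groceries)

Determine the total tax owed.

£30.95

Acetaminophen (200 ct) £11.30: over-the-counter medication → 4.75% → £0.54
Eye drops £14.52: over-the-counter medication → 4.75% → £0.69
Camping tent (2-person) £279.86: sports equipment → 8.75% → £24.49
Dish soap £7.75: all other goods → 4.75% → £0.37
Adhesive bandages £6.04: over-the-counter medication → 4.75% → £0.29
Yoga mat £34.16: sports equipment → 8.75% → £2.99
AA batteries (8-pack) £12.86: all other goods → 4.75% → £0.61
Antacid chews £10.47: over-the-counter medication → 4.75% → £0.50
Orange juice (64 oz) £6.01: unprepared groceries → 7.75% → £0.47
Total tax = £0.54 + £0.69 + £24.49 + £0.37 + £0.29 + £2.99 + £0.61 + £0.50 + £0.47 = £30.95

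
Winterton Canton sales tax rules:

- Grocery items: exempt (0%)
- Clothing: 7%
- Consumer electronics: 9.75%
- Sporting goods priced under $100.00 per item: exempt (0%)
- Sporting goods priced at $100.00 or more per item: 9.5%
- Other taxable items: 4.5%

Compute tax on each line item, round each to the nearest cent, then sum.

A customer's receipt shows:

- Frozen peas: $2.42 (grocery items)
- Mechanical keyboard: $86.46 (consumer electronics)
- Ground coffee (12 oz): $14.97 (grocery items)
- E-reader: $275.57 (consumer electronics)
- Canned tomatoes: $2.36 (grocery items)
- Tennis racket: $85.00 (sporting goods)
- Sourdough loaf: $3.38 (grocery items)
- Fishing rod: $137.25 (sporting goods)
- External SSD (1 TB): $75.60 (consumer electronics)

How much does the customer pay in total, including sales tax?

$738.72

Frozen peas $2.42: grocery items → 0% → $0.00
Mechanical keyboard $86.46: consumer electronics → 9.75% → $8.43
Ground coffee (12 oz) $14.97: grocery items → 0% → $0.00
E-reader $275.57: consumer electronics → 9.75% → $26.87
Canned tomatoes $2.36: grocery items → 0% → $0.00
Tennis racket $85.00: sporting goods, under $100.00 → 0% → $0.00
Sourdough loaf $3.38: grocery items → 0% → $0.00
Fishing rod $137.25: sporting goods, $100.00 or more → 9.5% → $13.04
External SSD (1 TB) $75.60: consumer electronics → 9.75% → $7.37
Subtotal = $683.01; tax = $55.71; total due = $738.72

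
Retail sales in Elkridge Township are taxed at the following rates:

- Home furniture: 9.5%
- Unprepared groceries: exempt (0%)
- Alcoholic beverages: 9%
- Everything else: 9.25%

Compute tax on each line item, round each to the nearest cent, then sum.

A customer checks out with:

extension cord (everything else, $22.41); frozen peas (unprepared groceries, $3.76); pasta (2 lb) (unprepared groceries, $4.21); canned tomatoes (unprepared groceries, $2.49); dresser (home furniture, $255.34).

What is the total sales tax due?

Extension cord $22.41: everything else → 9.25% → $2.07
Frozen peas $3.76: unprepared groceries → 0% → $0.00
Pasta (2 lb) $4.21: unprepared groceries → 0% → $0.00
Canned tomatoes $2.49: unprepared groceries → 0% → $0.00
Dresser $255.34: home furniture → 9.5% → $24.26
Total tax = $2.07 + $24.26 = $26.33

$26.33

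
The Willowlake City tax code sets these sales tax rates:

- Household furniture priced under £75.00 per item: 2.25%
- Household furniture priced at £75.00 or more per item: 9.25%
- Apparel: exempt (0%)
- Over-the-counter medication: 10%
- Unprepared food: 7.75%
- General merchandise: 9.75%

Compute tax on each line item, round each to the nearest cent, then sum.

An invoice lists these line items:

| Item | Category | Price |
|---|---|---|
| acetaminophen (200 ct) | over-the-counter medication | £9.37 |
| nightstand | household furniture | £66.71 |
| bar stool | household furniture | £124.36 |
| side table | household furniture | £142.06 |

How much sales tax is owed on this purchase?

£27.08

Acetaminophen (200 ct) £9.37: over-the-counter medication → 10% → £0.94
Nightstand £66.71: household furniture, under £75.00 → 2.25% → £1.50
Bar stool £124.36: household furniture, £75.00 or more → 9.25% → £11.50
Side table £142.06: household furniture, £75.00 or more → 9.25% → £13.14
Total tax = £0.94 + £1.50 + £11.50 + £13.14 = £27.08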